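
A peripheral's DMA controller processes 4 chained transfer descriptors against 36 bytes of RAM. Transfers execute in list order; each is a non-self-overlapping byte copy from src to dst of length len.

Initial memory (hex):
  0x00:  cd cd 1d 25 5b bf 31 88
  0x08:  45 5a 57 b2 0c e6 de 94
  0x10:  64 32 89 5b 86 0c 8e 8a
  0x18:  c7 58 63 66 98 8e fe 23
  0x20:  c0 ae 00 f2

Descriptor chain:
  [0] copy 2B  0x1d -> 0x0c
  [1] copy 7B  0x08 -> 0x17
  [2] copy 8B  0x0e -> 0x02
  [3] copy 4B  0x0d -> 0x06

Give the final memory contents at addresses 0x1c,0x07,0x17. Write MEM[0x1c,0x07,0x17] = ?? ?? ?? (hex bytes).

MEM[0x1c,0x07,0x17] = fe de 45

[0] 0x1d->0x0c len=2 : 8e fe
[1] 0x08->0x17 len=7 : 45 5a 57 b2 8e fe de
[2] 0x0e->0x02 len=8 : de 94 64 32 89 5b 86 0c
[3] 0x0d->0x06 len=4 : fe de 94 64
query mem[0x1c]=0xfe, mem[0x07]=0xde, mem[0x17]=0x45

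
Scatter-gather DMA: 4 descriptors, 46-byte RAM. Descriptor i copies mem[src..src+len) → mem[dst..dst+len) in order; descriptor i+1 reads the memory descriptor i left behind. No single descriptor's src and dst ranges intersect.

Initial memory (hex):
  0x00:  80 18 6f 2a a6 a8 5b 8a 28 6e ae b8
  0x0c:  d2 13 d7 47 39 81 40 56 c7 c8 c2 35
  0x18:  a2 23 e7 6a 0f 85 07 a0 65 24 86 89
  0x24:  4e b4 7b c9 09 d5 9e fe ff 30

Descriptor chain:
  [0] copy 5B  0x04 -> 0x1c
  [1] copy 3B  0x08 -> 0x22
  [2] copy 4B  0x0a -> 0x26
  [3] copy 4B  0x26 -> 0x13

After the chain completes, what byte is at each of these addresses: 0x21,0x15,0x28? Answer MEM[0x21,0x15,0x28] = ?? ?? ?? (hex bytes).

MEM[0x21,0x15,0x28] = 24 d2 d2

D0: mem[0x1c..0x20] <- [a6 a8 5b 8a 28]
D1: mem[0x22..0x24] <- [28 6e ae]
D2: mem[0x26..0x29] <- [ae b8 d2 13]
D3: mem[0x13..0x16] <- [ae b8 d2 13]
query mem[0x21]=0x24, mem[0x15]=0xd2, mem[0x28]=0xd2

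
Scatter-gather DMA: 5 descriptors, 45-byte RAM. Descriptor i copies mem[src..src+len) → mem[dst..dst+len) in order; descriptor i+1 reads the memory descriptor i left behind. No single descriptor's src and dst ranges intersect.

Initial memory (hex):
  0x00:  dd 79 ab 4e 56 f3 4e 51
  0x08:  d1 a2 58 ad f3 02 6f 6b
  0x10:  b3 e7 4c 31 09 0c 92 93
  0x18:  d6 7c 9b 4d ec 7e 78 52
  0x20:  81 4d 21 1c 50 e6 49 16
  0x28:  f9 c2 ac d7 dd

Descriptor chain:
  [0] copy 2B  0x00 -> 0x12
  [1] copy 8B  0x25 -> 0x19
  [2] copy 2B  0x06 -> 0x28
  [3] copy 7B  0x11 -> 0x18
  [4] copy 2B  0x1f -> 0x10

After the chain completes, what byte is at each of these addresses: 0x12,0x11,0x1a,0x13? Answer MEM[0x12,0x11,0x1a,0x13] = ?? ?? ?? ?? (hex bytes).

#0 dst[0x12+2] := {0xdd,0x79}
#1 dst[0x19+8] := {0xe6,0x49,0x16,0xf9,0xc2,0xac,0xd7,0xdd}
#2 dst[0x28+2] := {0x4e,0x51}
#3 dst[0x18+7] := {0xe7,0xdd,0x79,0x09,0x0c,0x92,0x93}
#4 dst[0x10+2] := {0xd7,0xdd}
query mem[0x12]=0xdd, mem[0x11]=0xdd, mem[0x1a]=0x79, mem[0x13]=0x79

MEM[0x12,0x11,0x1a,0x13] = dd dd 79 79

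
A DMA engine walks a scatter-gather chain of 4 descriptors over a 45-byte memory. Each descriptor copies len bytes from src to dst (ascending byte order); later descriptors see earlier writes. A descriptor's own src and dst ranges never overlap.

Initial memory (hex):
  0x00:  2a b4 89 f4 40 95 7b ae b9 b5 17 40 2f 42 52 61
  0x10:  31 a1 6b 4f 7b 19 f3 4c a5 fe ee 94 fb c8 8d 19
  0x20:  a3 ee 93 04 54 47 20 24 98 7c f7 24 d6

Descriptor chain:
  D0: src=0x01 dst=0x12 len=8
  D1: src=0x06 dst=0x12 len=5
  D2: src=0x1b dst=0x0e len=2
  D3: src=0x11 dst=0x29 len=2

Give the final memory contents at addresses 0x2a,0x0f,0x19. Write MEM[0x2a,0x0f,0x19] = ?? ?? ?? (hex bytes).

MEM[0x2a,0x0f,0x19] = 7b fb b9

[0] 0x01->0x12 len=8 : b4 89 f4 40 95 7b ae b9
[1] 0x06->0x12 len=5 : 7b ae b9 b5 17
[2] 0x1b->0x0e len=2 : 94 fb
[3] 0x11->0x29 len=2 : a1 7b
query mem[0x2a]=0x7b, mem[0x0f]=0xfb, mem[0x19]=0xb9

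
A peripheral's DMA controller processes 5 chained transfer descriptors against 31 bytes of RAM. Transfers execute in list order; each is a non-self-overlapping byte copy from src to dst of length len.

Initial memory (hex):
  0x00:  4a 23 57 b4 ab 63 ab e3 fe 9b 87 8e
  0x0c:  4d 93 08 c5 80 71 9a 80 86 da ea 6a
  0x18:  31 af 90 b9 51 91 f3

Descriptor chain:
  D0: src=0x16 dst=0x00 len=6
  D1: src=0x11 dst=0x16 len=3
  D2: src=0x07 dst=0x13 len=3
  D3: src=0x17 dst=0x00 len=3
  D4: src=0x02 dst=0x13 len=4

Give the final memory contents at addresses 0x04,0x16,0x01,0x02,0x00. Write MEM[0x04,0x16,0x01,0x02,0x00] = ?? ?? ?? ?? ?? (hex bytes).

#0 dst[0x00+6] := {0xea,0x6a,0x31,0xaf,0x90,0xb9}
#1 dst[0x16+3] := {0x71,0x9a,0x80}
#2 dst[0x13+3] := {0xe3,0xfe,0x9b}
#3 dst[0x00+3] := {0x9a,0x80,0xaf}
#4 dst[0x13+4] := {0xaf,0xaf,0x90,0xb9}
query mem[0x04]=0x90, mem[0x16]=0xb9, mem[0x01]=0x80, mem[0x02]=0xaf, mem[0x00]=0x9a

MEM[0x04,0x16,0x01,0x02,0x00] = 90 b9 80 af 9a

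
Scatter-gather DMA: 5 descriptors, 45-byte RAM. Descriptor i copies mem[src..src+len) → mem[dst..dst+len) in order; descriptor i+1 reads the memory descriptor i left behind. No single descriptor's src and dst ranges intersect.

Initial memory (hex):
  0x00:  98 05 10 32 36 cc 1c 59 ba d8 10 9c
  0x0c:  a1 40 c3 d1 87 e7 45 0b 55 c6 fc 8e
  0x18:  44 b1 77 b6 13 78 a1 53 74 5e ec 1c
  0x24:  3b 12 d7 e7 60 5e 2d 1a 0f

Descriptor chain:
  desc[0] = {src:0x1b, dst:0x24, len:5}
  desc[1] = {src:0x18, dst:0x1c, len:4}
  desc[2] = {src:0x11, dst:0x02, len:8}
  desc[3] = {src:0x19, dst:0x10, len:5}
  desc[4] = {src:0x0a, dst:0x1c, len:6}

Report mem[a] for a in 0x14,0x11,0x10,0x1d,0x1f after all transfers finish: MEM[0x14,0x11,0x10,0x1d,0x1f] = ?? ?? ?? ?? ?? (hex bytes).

#0 dst[0x24+5] := {0xb6,0x13,0x78,0xa1,0x53}
#1 dst[0x1c+4] := {0x44,0xb1,0x77,0xb6}
#2 dst[0x02+8] := {0xe7,0x45,0x0b,0x55,0xc6,0xfc,0x8e,0x44}
#3 dst[0x10+5] := {0xb1,0x77,0xb6,0x44,0xb1}
#4 dst[0x1c+6] := {0x10,0x9c,0xa1,0x40,0xc3,0xd1}
query mem[0x14]=0xb1, mem[0x11]=0x77, mem[0x10]=0xb1, mem[0x1d]=0x9c, mem[0x1f]=0x40

MEM[0x14,0x11,0x10,0x1d,0x1f] = b1 77 b1 9c 40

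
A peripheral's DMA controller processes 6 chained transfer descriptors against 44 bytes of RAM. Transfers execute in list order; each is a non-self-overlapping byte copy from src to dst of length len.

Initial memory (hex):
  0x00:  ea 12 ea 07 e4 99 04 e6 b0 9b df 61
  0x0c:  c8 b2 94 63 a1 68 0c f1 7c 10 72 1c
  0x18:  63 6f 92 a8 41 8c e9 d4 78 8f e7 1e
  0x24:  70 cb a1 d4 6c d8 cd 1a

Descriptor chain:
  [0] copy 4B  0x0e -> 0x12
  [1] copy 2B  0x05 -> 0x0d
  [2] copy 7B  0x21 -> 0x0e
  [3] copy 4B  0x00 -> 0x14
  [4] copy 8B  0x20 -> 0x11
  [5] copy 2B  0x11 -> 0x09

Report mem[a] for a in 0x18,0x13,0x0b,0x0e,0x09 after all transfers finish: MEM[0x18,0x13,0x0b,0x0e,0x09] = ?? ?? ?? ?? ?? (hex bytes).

  after D0: wrote 4B at 0x12 = 9463a168
  after D1: wrote 2B at 0x0d = 9904
  after D2: wrote 7B at 0x0e = 8fe71e70cba1d4
  after D3: wrote 4B at 0x14 = ea12ea07
  after D4: wrote 8B at 0x11 = 788fe71e70cba1d4
  after D5: wrote 2B at 0x09 = 788f
query mem[0x18]=0xd4, mem[0x13]=0xe7, mem[0x0b]=0x61, mem[0x0e]=0x8f, mem[0x09]=0x78

MEM[0x18,0x13,0x0b,0x0e,0x09] = d4 e7 61 8f 78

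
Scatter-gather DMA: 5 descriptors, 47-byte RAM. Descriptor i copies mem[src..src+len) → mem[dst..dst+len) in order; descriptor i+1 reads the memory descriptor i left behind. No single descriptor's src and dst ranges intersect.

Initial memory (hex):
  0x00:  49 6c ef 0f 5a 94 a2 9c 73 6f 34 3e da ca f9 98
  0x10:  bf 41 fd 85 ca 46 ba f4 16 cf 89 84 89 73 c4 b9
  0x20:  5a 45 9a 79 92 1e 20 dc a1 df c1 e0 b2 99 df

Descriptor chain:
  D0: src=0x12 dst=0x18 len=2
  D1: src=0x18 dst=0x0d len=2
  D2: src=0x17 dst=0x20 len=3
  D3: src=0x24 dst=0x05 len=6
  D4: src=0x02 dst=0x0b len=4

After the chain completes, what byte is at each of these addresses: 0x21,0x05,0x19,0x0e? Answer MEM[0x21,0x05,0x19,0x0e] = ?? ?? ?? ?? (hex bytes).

MEM[0x21,0x05,0x19,0x0e] = fd 92 85 92

[0] 0x12->0x18 len=2 : fd 85
[1] 0x18->0x0d len=2 : fd 85
[2] 0x17->0x20 len=3 : f4 fd 85
[3] 0x24->0x05 len=6 : 92 1e 20 dc a1 df
[4] 0x02->0x0b len=4 : ef 0f 5a 92
query mem[0x21]=0xfd, mem[0x05]=0x92, mem[0x19]=0x85, mem[0x0e]=0x92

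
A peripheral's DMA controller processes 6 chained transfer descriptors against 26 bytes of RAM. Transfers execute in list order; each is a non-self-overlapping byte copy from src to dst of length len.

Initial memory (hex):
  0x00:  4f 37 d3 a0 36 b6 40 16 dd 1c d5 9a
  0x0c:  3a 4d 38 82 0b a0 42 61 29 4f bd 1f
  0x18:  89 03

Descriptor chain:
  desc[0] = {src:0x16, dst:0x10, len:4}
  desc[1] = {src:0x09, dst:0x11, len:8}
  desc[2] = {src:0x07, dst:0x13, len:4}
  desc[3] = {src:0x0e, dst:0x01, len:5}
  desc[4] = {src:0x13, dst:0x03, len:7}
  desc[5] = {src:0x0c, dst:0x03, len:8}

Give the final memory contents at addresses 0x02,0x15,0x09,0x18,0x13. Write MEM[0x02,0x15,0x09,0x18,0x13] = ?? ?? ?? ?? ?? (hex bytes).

[0] 0x16->0x10 len=4 : bd 1f 89 03
[1] 0x09->0x11 len=8 : 1c d5 9a 3a 4d 38 82 bd
[2] 0x07->0x13 len=4 : 16 dd 1c d5
[3] 0x0e->0x01 len=5 : 38 82 bd 1c d5
[4] 0x13->0x03 len=7 : 16 dd 1c d5 82 bd 03
[5] 0x0c->0x03 len=8 : 3a 4d 38 82 bd 1c d5 16
query mem[0x02]=0x82, mem[0x15]=0x1c, mem[0x09]=0xd5, mem[0x18]=0xbd, mem[0x13]=0x16

MEM[0x02,0x15,0x09,0x18,0x13] = 82 1c d5 bd 16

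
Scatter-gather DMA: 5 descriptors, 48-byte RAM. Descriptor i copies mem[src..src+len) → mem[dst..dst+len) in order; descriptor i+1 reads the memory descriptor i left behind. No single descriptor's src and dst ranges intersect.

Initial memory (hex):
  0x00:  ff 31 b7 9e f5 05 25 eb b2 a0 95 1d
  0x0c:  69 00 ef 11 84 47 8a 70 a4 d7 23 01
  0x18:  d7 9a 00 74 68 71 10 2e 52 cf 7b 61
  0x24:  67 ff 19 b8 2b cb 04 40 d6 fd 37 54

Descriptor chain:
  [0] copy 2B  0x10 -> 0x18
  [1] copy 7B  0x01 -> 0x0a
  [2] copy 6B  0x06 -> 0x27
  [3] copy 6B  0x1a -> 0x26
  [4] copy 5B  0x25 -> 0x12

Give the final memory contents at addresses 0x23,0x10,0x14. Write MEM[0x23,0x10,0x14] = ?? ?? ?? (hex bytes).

  after D0: wrote 2B at 0x18 = 8447
  after D1: wrote 7B at 0x0a = 31b79ef50525eb
  after D2: wrote 6B at 0x27 = 25ebb2a031b7
  after D3: wrote 6B at 0x26 = 00746871102e
  after D4: wrote 5B at 0x12 = ff00746871
query mem[0x23]=0x61, mem[0x10]=0xeb, mem[0x14]=0x74

MEM[0x23,0x10,0x14] = 61 eb 74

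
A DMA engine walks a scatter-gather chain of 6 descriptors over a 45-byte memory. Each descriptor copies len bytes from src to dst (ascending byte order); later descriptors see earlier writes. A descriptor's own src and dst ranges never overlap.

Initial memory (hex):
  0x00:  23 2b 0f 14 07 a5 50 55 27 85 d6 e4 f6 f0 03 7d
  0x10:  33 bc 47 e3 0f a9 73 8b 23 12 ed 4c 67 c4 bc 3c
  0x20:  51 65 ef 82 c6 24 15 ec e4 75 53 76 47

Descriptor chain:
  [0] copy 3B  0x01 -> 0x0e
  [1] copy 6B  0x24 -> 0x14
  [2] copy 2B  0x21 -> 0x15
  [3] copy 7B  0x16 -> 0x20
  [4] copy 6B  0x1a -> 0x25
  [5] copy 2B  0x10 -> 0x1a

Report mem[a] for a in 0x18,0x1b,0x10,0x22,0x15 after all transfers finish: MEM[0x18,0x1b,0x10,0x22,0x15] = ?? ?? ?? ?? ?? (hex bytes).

MEM[0x18,0x1b,0x10,0x22,0x15] = e4 bc 14 e4 65

#0 dst[0x0e+3] := {0x2b,0x0f,0x14}
#1 dst[0x14+6] := {0xc6,0x24,0x15,0xec,0xe4,0x75}
#2 dst[0x15+2] := {0x65,0xef}
#3 dst[0x20+7] := {0xef,0xec,0xe4,0x75,0xed,0x4c,0x67}
#4 dst[0x25+6] := {0xed,0x4c,0x67,0xc4,0xbc,0x3c}
#5 dst[0x1a+2] := {0x14,0xbc}
query mem[0x18]=0xe4, mem[0x1b]=0xbc, mem[0x10]=0x14, mem[0x22]=0xe4, mem[0x15]=0x65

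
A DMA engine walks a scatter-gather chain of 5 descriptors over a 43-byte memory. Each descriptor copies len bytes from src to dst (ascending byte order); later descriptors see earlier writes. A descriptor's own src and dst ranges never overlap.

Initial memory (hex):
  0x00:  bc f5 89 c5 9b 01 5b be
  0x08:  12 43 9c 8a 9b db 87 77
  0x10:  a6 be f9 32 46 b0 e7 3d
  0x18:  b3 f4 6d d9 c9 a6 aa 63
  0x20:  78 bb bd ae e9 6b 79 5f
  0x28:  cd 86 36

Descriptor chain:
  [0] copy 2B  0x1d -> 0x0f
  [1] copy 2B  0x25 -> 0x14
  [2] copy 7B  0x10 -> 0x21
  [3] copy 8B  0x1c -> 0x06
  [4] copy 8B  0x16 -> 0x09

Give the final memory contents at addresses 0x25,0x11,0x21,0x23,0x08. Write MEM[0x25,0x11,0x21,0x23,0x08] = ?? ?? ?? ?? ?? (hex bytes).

#0 dst[0x0f+2] := {0xa6,0xaa}
#1 dst[0x14+2] := {0x6b,0x79}
#2 dst[0x21+7] := {0xaa,0xbe,0xf9,0x32,0x6b,0x79,0xe7}
#3 dst[0x06+8] := {0xc9,0xa6,0xaa,0x63,0x78,0xaa,0xbe,0xf9}
#4 dst[0x09+8] := {0xe7,0x3d,0xb3,0xf4,0x6d,0xd9,0xc9,0xa6}
query mem[0x25]=0x6b, mem[0x11]=0xbe, mem[0x21]=0xaa, mem[0x23]=0xf9, mem[0x08]=0xaa

MEM[0x25,0x11,0x21,0x23,0x08] = 6b be aa f9 aa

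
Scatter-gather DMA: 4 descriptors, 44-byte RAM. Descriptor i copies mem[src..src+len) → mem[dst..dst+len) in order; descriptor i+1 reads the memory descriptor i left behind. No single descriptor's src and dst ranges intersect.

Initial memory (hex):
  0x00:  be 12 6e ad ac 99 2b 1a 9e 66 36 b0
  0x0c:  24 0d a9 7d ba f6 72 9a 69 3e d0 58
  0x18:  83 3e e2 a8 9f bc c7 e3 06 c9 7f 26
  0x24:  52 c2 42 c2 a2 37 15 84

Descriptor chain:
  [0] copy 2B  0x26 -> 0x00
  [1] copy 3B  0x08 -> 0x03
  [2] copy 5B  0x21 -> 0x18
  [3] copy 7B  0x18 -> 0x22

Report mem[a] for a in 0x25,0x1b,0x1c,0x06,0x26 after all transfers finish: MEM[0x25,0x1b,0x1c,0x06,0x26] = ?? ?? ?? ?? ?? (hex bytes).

MEM[0x25,0x1b,0x1c,0x06,0x26] = 52 52 c2 2b c2

[0] 0x26->0x00 len=2 : 42 c2
[1] 0x08->0x03 len=3 : 9e 66 36
[2] 0x21->0x18 len=5 : c9 7f 26 52 c2
[3] 0x18->0x22 len=7 : c9 7f 26 52 c2 bc c7
query mem[0x25]=0x52, mem[0x1b]=0x52, mem[0x1c]=0xc2, mem[0x06]=0x2b, mem[0x26]=0xc2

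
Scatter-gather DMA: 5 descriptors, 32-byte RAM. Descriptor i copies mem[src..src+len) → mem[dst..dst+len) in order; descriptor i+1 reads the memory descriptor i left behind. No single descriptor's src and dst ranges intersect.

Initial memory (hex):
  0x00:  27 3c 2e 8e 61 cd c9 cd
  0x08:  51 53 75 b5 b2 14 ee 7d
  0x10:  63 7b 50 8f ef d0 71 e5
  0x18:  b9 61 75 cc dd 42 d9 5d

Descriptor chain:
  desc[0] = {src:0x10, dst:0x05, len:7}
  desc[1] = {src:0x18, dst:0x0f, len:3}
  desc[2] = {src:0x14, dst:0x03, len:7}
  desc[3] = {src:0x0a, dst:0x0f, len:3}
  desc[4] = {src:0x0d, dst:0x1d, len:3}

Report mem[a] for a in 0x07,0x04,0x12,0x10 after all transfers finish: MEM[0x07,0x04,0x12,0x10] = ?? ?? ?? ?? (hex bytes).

MEM[0x07,0x04,0x12,0x10] = b9 d0 50 71

[0] 0x10->0x05 len=7 : 63 7b 50 8f ef d0 71
[1] 0x18->0x0f len=3 : b9 61 75
[2] 0x14->0x03 len=7 : ef d0 71 e5 b9 61 75
[3] 0x0a->0x0f len=3 : d0 71 b2
[4] 0x0d->0x1d len=3 : 14 ee d0
query mem[0x07]=0xb9, mem[0x04]=0xd0, mem[0x12]=0x50, mem[0x10]=0x71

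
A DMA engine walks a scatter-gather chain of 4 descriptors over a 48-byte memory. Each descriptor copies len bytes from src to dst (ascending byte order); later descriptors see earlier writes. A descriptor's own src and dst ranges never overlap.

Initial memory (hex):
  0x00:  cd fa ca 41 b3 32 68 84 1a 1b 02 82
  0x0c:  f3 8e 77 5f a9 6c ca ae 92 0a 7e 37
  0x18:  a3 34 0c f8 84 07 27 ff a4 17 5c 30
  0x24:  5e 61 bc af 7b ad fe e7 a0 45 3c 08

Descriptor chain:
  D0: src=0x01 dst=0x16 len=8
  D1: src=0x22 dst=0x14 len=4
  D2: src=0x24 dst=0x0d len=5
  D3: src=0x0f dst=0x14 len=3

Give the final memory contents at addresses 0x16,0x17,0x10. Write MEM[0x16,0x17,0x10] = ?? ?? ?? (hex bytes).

#0 dst[0x16+8] := {0xfa,0xca,0x41,0xb3,0x32,0x68,0x84,0x1a}
#1 dst[0x14+4] := {0x5c,0x30,0x5e,0x61}
#2 dst[0x0d+5] := {0x5e,0x61,0xbc,0xaf,0x7b}
#3 dst[0x14+3] := {0xbc,0xaf,0x7b}
query mem[0x16]=0x7b, mem[0x17]=0x61, mem[0x10]=0xaf

MEM[0x16,0x17,0x10] = 7b 61 af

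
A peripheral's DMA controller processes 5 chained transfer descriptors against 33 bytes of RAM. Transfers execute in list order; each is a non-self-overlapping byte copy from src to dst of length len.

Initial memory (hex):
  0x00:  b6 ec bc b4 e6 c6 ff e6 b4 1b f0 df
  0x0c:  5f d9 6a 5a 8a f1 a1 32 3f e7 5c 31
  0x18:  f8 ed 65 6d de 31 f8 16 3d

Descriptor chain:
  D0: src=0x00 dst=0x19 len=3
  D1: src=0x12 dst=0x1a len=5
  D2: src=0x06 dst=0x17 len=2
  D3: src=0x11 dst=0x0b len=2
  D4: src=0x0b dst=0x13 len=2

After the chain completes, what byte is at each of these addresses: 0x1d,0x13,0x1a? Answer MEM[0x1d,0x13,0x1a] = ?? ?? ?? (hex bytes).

MEM[0x1d,0x13,0x1a] = e7 f1 a1

[0] 0x00->0x19 len=3 : b6 ec bc
[1] 0x12->0x1a len=5 : a1 32 3f e7 5c
[2] 0x06->0x17 len=2 : ff e6
[3] 0x11->0x0b len=2 : f1 a1
[4] 0x0b->0x13 len=2 : f1 a1
query mem[0x1d]=0xe7, mem[0x13]=0xf1, mem[0x1a]=0xa1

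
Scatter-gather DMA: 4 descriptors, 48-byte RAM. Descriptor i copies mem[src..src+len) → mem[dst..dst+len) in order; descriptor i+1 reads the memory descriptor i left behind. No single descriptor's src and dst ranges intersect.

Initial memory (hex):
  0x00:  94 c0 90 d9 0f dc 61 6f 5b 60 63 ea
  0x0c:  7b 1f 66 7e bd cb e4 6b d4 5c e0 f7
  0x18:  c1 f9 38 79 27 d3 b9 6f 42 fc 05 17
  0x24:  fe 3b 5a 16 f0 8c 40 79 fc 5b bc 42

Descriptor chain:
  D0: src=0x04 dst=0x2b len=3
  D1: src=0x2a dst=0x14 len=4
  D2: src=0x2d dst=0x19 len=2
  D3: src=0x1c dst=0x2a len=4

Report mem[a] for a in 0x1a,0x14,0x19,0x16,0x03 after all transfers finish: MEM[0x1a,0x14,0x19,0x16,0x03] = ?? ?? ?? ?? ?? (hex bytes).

MEM[0x1a,0x14,0x19,0x16,0x03] = bc 40 61 dc d9

D0: mem[0x2b..0x2d] <- [0f dc 61]
D1: mem[0x14..0x17] <- [40 0f dc 61]
D2: mem[0x19..0x1a] <- [61 bc]
D3: mem[0x2a..0x2d] <- [27 d3 b9 6f]
query mem[0x1a]=0xbc, mem[0x14]=0x40, mem[0x19]=0x61, mem[0x16]=0xdc, mem[0x03]=0xd9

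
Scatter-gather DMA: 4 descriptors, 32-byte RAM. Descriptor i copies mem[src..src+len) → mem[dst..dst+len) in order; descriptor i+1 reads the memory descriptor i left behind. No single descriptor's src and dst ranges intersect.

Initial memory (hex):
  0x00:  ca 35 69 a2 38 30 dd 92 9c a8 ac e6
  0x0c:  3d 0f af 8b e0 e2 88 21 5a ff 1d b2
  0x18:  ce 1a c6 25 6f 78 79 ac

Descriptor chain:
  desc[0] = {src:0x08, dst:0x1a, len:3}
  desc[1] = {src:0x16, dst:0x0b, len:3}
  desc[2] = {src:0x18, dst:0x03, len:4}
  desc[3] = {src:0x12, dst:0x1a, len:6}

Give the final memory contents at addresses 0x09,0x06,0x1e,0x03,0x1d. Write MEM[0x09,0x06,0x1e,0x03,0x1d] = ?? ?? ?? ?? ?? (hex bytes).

#0 dst[0x1a+3] := {0x9c,0xa8,0xac}
#1 dst[0x0b+3] := {0x1d,0xb2,0xce}
#2 dst[0x03+4] := {0xce,0x1a,0x9c,0xa8}
#3 dst[0x1a+6] := {0x88,0x21,0x5a,0xff,0x1d,0xb2}
query mem[0x09]=0xa8, mem[0x06]=0xa8, mem[0x1e]=0x1d, mem[0x03]=0xce, mem[0x1d]=0xff

MEM[0x09,0x06,0x1e,0x03,0x1d] = a8 a8 1d ce ff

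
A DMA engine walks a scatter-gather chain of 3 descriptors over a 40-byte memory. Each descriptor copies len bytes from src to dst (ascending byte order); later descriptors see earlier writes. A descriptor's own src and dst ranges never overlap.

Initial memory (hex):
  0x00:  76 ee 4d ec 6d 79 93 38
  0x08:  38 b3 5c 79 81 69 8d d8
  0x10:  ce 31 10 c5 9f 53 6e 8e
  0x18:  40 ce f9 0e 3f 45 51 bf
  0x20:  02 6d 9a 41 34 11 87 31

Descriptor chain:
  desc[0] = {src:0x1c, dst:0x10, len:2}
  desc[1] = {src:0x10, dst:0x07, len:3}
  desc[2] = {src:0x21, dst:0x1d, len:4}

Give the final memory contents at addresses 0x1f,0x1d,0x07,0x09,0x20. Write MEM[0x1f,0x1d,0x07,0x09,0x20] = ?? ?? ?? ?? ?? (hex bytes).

[0] 0x1c->0x10 len=2 : 3f 45
[1] 0x10->0x07 len=3 : 3f 45 10
[2] 0x21->0x1d len=4 : 6d 9a 41 34
query mem[0x1f]=0x41, mem[0x1d]=0x6d, mem[0x07]=0x3f, mem[0x09]=0x10, mem[0x20]=0x34

MEM[0x1f,0x1d,0x07,0x09,0x20] = 41 6d 3f 10 34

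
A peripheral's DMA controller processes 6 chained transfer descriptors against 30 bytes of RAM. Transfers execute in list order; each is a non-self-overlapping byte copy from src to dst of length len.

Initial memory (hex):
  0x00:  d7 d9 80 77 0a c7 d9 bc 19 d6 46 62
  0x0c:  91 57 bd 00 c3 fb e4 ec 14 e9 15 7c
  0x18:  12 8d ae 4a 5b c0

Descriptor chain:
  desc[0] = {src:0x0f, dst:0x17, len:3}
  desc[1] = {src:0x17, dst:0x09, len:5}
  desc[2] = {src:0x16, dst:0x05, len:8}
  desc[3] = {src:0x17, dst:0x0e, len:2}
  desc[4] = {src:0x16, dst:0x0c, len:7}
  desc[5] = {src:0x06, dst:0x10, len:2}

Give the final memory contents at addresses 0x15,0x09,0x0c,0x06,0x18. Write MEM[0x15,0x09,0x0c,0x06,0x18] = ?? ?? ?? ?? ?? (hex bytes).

MEM[0x15,0x09,0x0c,0x06,0x18] = e9 ae 15 00 c3

[0] 0x0f->0x17 len=3 : 00 c3 fb
[1] 0x17->0x09 len=5 : 00 c3 fb ae 4a
[2] 0x16->0x05 len=8 : 15 00 c3 fb ae 4a 5b c0
[3] 0x17->0x0e len=2 : 00 c3
[4] 0x16->0x0c len=7 : 15 00 c3 fb ae 4a 5b
[5] 0x06->0x10 len=2 : 00 c3
query mem[0x15]=0xe9, mem[0x09]=0xae, mem[0x0c]=0x15, mem[0x06]=0x00, mem[0x18]=0xc3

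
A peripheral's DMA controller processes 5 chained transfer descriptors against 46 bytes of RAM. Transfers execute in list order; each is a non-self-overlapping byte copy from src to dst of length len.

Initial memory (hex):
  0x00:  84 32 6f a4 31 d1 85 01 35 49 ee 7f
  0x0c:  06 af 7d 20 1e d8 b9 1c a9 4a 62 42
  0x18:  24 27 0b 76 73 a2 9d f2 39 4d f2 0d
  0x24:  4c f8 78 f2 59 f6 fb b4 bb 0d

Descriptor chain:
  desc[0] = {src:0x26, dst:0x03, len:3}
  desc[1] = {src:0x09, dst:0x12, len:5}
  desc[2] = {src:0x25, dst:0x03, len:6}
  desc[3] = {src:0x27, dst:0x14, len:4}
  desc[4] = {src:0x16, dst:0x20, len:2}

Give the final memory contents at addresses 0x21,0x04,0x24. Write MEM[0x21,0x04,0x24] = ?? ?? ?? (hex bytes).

MEM[0x21,0x04,0x24] = fb 78 4c

D0: mem[0x03..0x05] <- [78 f2 59]
D1: mem[0x12..0x16] <- [49 ee 7f 06 af]
D2: mem[0x03..0x08] <- [f8 78 f2 59 f6 fb]
D3: mem[0x14..0x17] <- [f2 59 f6 fb]
D4: mem[0x20..0x21] <- [f6 fb]
query mem[0x21]=0xfb, mem[0x04]=0x78, mem[0x24]=0x4c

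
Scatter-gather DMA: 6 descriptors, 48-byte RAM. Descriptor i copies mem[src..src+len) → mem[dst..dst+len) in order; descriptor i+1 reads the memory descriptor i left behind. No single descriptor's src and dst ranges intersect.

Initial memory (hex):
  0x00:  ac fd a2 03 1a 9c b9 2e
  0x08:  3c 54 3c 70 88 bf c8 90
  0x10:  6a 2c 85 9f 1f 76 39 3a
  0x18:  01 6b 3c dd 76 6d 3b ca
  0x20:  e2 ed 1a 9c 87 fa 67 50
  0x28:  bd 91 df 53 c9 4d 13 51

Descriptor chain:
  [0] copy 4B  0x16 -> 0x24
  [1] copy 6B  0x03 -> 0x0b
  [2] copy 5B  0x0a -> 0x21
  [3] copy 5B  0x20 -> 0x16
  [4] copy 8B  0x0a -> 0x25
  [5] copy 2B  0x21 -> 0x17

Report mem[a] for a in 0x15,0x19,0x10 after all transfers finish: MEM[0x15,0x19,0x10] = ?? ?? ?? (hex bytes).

MEM[0x15,0x19,0x10] = 76 1a 3c

  after D0: wrote 4B at 0x24 = 393a016b
  after D1: wrote 6B at 0x0b = 031a9cb92e3c
  after D2: wrote 5B at 0x21 = 3c031a9cb9
  after D3: wrote 5B at 0x16 = e23c031a9c
  after D4: wrote 8B at 0x25 = 3c031a9cb92e3c2c
  after D5: wrote 2B at 0x17 = 3c03
query mem[0x15]=0x76, mem[0x19]=0x1a, mem[0x10]=0x3c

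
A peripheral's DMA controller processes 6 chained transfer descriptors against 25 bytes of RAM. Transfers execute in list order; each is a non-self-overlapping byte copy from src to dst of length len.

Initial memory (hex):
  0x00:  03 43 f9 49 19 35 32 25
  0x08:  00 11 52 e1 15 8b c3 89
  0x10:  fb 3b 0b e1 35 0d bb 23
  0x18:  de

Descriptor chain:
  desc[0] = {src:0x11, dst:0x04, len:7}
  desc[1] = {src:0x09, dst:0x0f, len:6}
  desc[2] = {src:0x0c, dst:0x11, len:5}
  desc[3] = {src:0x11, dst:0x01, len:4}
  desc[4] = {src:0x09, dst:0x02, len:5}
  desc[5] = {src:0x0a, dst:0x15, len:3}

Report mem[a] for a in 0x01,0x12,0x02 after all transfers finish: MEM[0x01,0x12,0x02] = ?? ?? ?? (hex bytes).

#0 dst[0x04+7] := {0x3b,0x0b,0xe1,0x35,0x0d,0xbb,0x23}
#1 dst[0x0f+6] := {0xbb,0x23,0xe1,0x15,0x8b,0xc3}
#2 dst[0x11+5] := {0x15,0x8b,0xc3,0xbb,0x23}
#3 dst[0x01+4] := {0x15,0x8b,0xc3,0xbb}
#4 dst[0x02+5] := {0xbb,0x23,0xe1,0x15,0x8b}
#5 dst[0x15+3] := {0x23,0xe1,0x15}
query mem[0x01]=0x15, mem[0x12]=0x8b, mem[0x02]=0xbb

MEM[0x01,0x12,0x02] = 15 8b bb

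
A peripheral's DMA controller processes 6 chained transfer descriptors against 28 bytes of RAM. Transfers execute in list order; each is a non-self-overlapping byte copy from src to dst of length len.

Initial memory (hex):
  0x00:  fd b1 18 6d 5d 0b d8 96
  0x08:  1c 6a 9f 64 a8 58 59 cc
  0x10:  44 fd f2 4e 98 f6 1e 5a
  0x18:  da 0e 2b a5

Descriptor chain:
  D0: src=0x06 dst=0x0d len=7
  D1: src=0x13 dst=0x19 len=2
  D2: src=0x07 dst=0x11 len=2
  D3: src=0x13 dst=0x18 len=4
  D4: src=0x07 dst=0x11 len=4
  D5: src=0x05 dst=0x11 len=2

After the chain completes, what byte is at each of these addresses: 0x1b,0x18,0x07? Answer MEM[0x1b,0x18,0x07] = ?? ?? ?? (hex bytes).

MEM[0x1b,0x18,0x07] = 1e a8 96

  after D0: wrote 7B at 0x0d = d8961c6a9f64a8
  after D1: wrote 2B at 0x19 = a898
  after D2: wrote 2B at 0x11 = 961c
  after D3: wrote 4B at 0x18 = a898f61e
  after D4: wrote 4B at 0x11 = 961c6a9f
  after D5: wrote 2B at 0x11 = 0bd8
query mem[0x1b]=0x1e, mem[0x18]=0xa8, mem[0x07]=0x96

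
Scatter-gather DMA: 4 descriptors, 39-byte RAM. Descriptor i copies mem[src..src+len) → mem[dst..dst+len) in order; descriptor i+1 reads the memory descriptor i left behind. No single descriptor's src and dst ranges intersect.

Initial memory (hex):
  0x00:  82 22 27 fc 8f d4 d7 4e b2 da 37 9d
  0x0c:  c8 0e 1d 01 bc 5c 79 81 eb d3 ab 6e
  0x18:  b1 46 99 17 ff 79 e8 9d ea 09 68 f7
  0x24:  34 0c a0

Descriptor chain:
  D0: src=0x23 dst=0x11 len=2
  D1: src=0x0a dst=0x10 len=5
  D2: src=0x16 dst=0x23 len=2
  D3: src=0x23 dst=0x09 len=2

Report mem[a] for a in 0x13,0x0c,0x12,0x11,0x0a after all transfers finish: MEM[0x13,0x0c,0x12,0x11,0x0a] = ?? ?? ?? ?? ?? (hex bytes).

MEM[0x13,0x0c,0x12,0x11,0x0a] = 0e c8 c8 9d 6e

  after D0: wrote 2B at 0x11 = f734
  after D1: wrote 5B at 0x10 = 379dc80e1d
  after D2: wrote 2B at 0x23 = ab6e
  after D3: wrote 2B at 0x09 = ab6e
query mem[0x13]=0x0e, mem[0x0c]=0xc8, mem[0x12]=0xc8, mem[0x11]=0x9d, mem[0x0a]=0x6e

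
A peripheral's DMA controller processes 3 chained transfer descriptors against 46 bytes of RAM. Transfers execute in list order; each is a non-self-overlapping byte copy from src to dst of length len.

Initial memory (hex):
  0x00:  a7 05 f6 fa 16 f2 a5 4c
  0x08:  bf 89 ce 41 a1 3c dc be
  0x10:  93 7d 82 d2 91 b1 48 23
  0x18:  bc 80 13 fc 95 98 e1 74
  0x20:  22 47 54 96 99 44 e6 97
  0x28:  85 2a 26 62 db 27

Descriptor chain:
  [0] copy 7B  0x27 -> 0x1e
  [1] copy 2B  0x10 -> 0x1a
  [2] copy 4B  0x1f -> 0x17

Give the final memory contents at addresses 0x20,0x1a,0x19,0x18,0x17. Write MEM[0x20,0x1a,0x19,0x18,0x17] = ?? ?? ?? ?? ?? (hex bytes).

#0 dst[0x1e+7] := {0x97,0x85,0x2a,0x26,0x62,0xdb,0x27}
#1 dst[0x1a+2] := {0x93,0x7d}
#2 dst[0x17+4] := {0x85,0x2a,0x26,0x62}
query mem[0x20]=0x2a, mem[0x1a]=0x62, mem[0x19]=0x26, mem[0x18]=0x2a, mem[0x17]=0x85

MEM[0x20,0x1a,0x19,0x18,0x17] = 2a 62 26 2a 85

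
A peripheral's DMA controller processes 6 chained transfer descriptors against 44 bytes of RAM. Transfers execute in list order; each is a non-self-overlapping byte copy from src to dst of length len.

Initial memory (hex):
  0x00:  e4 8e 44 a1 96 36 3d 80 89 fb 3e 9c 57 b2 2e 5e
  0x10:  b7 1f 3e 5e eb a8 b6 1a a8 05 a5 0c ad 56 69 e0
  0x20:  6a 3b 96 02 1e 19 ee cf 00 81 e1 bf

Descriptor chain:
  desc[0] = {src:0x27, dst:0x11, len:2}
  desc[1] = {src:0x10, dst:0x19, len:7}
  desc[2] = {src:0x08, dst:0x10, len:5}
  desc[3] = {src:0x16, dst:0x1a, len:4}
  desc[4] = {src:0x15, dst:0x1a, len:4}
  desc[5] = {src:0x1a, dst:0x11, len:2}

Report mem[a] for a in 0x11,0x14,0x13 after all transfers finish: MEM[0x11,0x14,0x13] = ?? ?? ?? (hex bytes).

MEM[0x11,0x14,0x13] = a8 57 9c

D0: mem[0x11..0x12] <- [cf 00]
D1: mem[0x19..0x1f] <- [b7 cf 00 5e eb a8 b6]
D2: mem[0x10..0x14] <- [89 fb 3e 9c 57]
D3: mem[0x1a..0x1d] <- [b6 1a a8 b7]
D4: mem[0x1a..0x1d] <- [a8 b6 1a a8]
D5: mem[0x11..0x12] <- [a8 b6]
query mem[0x11]=0xa8, mem[0x14]=0x57, mem[0x13]=0x9c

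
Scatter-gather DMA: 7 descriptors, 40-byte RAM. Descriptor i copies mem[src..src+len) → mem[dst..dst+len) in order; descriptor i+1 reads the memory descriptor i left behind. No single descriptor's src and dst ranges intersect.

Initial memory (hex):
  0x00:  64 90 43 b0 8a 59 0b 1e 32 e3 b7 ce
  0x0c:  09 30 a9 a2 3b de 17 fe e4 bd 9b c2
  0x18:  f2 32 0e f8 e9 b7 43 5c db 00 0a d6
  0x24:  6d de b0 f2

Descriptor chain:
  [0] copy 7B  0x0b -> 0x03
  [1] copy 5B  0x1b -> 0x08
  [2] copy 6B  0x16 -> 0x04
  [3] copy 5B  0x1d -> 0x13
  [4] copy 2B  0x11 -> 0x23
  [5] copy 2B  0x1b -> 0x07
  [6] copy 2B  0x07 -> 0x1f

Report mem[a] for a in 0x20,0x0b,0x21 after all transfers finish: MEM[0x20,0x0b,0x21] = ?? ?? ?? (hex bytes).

  after D0: wrote 7B at 0x03 = ce0930a9a23bde
  after D1: wrote 5B at 0x08 = f8e9b7435c
  after D2: wrote 6B at 0x04 = 9bc2f2320ef8
  after D3: wrote 5B at 0x13 = b7435cdb00
  after D4: wrote 2B at 0x23 = de17
  after D5: wrote 2B at 0x07 = f8e9
  after D6: wrote 2B at 0x1f = f8e9
query mem[0x20]=0xe9, mem[0x0b]=0x43, mem[0x21]=0x00

MEM[0x20,0x0b,0x21] = e9 43 00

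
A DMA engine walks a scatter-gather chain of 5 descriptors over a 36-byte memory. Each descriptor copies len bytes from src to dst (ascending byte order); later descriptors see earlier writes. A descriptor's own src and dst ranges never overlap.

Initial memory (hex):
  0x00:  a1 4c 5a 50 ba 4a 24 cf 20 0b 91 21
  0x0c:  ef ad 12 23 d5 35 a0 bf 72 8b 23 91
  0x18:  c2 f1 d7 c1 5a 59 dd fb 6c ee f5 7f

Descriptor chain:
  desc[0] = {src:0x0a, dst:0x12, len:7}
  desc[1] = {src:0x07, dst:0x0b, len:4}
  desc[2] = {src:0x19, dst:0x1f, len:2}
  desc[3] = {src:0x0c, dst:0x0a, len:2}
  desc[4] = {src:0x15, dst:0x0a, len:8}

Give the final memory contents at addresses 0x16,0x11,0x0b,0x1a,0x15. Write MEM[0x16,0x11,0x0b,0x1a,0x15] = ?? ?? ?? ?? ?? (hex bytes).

  after D0: wrote 7B at 0x12 = 9121efad1223d5
  after D1: wrote 4B at 0x0b = cf200b91
  after D2: wrote 2B at 0x1f = f1d7
  after D3: wrote 2B at 0x0a = 200b
  after D4: wrote 8B at 0x0a = ad1223d5f1d7c15a
query mem[0x16]=0x12, mem[0x11]=0x5a, mem[0x0b]=0x12, mem[0x1a]=0xd7, mem[0x15]=0xad

MEM[0x16,0x11,0x0b,0x1a,0x15] = 12 5a 12 d7 ad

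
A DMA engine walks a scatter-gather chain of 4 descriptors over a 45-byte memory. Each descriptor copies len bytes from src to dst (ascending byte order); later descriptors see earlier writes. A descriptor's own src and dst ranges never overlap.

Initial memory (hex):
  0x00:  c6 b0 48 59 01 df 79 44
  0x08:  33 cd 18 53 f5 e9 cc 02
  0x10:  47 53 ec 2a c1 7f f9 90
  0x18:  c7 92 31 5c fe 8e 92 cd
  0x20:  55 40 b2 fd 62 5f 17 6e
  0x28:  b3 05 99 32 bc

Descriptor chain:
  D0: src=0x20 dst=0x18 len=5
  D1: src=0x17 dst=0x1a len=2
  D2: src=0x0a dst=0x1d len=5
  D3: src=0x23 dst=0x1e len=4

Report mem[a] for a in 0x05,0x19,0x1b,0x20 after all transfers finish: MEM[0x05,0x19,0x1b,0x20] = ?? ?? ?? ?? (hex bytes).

MEM[0x05,0x19,0x1b,0x20] = df 40 55 5f

  after D0: wrote 5B at 0x18 = 5540b2fd62
  after D1: wrote 2B at 0x1a = 9055
  after D2: wrote 5B at 0x1d = 1853f5e9cc
  after D3: wrote 4B at 0x1e = fd625f17
query mem[0x05]=0xdf, mem[0x19]=0x40, mem[0x1b]=0x55, mem[0x20]=0x5f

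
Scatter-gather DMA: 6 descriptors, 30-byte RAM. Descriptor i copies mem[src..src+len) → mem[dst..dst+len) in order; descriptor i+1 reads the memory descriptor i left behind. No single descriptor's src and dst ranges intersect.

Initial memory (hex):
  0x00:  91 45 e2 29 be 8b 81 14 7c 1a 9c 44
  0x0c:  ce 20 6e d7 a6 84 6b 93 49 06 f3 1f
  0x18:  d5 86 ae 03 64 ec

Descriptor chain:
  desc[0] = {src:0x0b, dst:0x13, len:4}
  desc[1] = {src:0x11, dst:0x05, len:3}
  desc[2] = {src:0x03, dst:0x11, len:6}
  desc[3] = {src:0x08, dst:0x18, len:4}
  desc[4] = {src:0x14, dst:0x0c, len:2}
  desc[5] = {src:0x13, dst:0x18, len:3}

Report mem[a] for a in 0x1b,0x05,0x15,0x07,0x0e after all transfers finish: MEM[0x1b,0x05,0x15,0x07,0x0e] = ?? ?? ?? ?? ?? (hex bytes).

#0 dst[0x13+4] := {0x44,0xce,0x20,0x6e}
#1 dst[0x05+3] := {0x84,0x6b,0x44}
#2 dst[0x11+6] := {0x29,0xbe,0x84,0x6b,0x44,0x7c}
#3 dst[0x18+4] := {0x7c,0x1a,0x9c,0x44}
#4 dst[0x0c+2] := {0x6b,0x44}
#5 dst[0x18+3] := {0x84,0x6b,0x44}
query mem[0x1b]=0x44, mem[0x05]=0x84, mem[0x15]=0x44, mem[0x07]=0x44, mem[0x0e]=0x6e

MEM[0x1b,0x05,0x15,0x07,0x0e] = 44 84 44 44 6e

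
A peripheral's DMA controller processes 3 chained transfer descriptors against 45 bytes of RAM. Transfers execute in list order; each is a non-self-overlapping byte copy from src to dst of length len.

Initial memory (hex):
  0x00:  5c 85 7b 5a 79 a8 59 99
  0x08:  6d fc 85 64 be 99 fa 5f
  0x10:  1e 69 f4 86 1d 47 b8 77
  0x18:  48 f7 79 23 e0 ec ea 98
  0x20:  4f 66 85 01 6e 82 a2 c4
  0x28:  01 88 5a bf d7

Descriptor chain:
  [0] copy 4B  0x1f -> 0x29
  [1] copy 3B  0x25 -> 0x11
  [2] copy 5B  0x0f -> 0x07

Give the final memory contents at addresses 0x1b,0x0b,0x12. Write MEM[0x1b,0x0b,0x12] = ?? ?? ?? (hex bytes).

MEM[0x1b,0x0b,0x12] = 23 c4 a2

#0 dst[0x29+4] := {0x98,0x4f,0x66,0x85}
#1 dst[0x11+3] := {0x82,0xa2,0xc4}
#2 dst[0x07+5] := {0x5f,0x1e,0x82,0xa2,0xc4}
query mem[0x1b]=0x23, mem[0x0b]=0xc4, mem[0x12]=0xa2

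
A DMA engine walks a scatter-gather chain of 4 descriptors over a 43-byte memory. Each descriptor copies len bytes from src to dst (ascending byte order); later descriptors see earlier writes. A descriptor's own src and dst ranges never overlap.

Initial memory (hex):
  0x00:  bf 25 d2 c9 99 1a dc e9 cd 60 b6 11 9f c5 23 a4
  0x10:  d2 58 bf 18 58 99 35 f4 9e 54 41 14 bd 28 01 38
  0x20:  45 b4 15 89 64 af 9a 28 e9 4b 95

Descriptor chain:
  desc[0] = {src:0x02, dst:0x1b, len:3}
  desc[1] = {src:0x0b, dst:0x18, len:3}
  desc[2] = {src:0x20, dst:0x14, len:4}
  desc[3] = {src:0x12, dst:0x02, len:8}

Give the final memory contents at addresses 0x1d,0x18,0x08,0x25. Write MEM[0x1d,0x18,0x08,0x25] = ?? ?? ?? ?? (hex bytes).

#0 dst[0x1b+3] := {0xd2,0xc9,0x99}
#1 dst[0x18+3] := {0x11,0x9f,0xc5}
#2 dst[0x14+4] := {0x45,0xb4,0x15,0x89}
#3 dst[0x02+8] := {0xbf,0x18,0x45,0xb4,0x15,0x89,0x11,0x9f}
query mem[0x1d]=0x99, mem[0x18]=0x11, mem[0x08]=0x11, mem[0x25]=0xaf

MEM[0x1d,0x18,0x08,0x25] = 99 11 11 af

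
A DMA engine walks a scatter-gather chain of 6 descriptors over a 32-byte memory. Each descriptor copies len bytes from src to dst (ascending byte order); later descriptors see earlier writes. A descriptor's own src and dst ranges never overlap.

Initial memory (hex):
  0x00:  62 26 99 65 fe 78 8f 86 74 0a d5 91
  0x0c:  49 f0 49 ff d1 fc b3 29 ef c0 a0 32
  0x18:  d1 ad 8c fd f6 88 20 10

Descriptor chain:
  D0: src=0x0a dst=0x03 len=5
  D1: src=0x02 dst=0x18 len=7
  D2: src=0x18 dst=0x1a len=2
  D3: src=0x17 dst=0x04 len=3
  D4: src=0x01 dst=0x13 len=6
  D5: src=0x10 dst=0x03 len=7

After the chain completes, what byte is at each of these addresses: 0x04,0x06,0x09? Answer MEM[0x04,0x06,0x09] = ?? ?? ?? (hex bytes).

#0 dst[0x03+5] := {0xd5,0x91,0x49,0xf0,0x49}
#1 dst[0x18+7] := {0x99,0xd5,0x91,0x49,0xf0,0x49,0x74}
#2 dst[0x1a+2] := {0x99,0xd5}
#3 dst[0x04+3] := {0x32,0x99,0xd5}
#4 dst[0x13+6] := {0x26,0x99,0xd5,0x32,0x99,0xd5}
#5 dst[0x03+7] := {0xd1,0xfc,0xb3,0x26,0x99,0xd5,0x32}
query mem[0x04]=0xfc, mem[0x06]=0x26, mem[0x09]=0x32

MEM[0x04,0x06,0x09] = fc 26 32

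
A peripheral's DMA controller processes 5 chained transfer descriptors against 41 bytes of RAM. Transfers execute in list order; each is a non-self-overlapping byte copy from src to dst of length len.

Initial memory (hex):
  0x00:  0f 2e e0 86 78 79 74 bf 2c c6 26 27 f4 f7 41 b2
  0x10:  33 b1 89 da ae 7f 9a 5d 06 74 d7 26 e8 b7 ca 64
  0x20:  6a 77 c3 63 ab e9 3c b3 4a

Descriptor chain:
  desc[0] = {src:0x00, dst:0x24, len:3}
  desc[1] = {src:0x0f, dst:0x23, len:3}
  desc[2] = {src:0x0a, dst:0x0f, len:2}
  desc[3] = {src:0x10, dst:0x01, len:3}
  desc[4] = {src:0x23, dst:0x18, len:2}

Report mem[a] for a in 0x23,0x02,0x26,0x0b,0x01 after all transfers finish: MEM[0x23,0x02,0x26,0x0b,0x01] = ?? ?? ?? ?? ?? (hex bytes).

  after D0: wrote 3B at 0x24 = 0f2ee0
  after D1: wrote 3B at 0x23 = b233b1
  after D2: wrote 2B at 0x0f = 2627
  after D3: wrote 3B at 0x01 = 27b189
  after D4: wrote 2B at 0x18 = b233
query mem[0x23]=0xb2, mem[0x02]=0xb1, mem[0x26]=0xe0, mem[0x0b]=0x27, mem[0x01]=0x27

MEM[0x23,0x02,0x26,0x0b,0x01] = b2 b1 e0 27 27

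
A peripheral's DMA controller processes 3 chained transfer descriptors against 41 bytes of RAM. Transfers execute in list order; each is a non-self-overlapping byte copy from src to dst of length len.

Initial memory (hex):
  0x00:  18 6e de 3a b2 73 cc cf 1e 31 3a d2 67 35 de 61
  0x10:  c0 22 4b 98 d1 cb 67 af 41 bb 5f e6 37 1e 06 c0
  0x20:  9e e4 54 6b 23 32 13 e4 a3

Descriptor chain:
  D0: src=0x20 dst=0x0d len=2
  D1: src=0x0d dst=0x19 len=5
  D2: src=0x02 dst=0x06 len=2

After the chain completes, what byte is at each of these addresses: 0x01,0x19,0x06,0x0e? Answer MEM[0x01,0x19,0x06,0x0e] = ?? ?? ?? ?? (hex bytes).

D0: mem[0x0d..0x0e] <- [9e e4]
D1: mem[0x19..0x1d] <- [9e e4 61 c0 22]
D2: mem[0x06..0x07] <- [de 3a]
query mem[0x01]=0x6e, mem[0x19]=0x9e, mem[0x06]=0xde, mem[0x0e]=0xe4

MEM[0x01,0x19,0x06,0x0e] = 6e 9e de e4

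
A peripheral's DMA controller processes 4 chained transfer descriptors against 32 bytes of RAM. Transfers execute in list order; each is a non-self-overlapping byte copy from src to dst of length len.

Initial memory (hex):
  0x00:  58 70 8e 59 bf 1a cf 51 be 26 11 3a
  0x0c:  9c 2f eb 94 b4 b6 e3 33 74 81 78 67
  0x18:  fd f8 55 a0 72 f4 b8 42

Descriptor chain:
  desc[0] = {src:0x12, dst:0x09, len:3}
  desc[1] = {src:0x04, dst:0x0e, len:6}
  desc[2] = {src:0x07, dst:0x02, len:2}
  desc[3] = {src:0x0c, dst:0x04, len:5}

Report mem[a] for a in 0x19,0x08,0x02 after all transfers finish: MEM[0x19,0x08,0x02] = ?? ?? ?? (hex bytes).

  after D0: wrote 3B at 0x09 = e33374
  after D1: wrote 6B at 0x0e = bf1acf51bee3
  after D2: wrote 2B at 0x02 = 51be
  after D3: wrote 5B at 0x04 = 9c2fbf1acf
query mem[0x19]=0xf8, mem[0x08]=0xcf, mem[0x02]=0x51

MEM[0x19,0x08,0x02] = f8 cf 51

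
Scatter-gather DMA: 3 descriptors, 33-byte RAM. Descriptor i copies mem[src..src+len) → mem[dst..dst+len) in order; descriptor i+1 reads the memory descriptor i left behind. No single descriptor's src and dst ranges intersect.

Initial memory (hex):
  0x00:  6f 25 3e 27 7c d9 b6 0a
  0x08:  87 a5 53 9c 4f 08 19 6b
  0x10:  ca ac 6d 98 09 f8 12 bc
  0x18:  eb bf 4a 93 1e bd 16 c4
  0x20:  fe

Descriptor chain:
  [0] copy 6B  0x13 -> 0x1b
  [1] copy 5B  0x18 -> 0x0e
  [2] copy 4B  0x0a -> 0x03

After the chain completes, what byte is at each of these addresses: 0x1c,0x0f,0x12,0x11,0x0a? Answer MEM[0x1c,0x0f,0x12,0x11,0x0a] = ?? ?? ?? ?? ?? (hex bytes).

MEM[0x1c,0x0f,0x12,0x11,0x0a] = 09 bf 09 98 53

  after D0: wrote 6B at 0x1b = 9809f812bceb
  after D1: wrote 5B at 0x0e = ebbf4a9809
  after D2: wrote 4B at 0x03 = 539c4f08
query mem[0x1c]=0x09, mem[0x0f]=0xbf, mem[0x12]=0x09, mem[0x11]=0x98, mem[0x0a]=0x53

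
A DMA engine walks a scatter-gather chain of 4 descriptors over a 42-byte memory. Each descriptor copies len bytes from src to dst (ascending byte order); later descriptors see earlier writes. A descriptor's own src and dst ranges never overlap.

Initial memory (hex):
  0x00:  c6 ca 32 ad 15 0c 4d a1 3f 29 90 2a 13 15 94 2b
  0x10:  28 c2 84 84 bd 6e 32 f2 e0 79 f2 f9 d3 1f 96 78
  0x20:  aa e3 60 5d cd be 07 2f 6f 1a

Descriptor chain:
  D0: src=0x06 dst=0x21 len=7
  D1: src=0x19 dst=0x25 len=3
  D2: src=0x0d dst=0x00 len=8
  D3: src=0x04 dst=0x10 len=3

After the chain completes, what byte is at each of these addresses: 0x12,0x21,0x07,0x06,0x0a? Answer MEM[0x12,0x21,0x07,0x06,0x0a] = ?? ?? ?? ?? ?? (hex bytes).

MEM[0x12,0x21,0x07,0x06,0x0a] = 84 4d bd 84 90

#0 dst[0x21+7] := {0x4d,0xa1,0x3f,0x29,0x90,0x2a,0x13}
#1 dst[0x25+3] := {0x79,0xf2,0xf9}
#2 dst[0x00+8] := {0x15,0x94,0x2b,0x28,0xc2,0x84,0x84,0xbd}
#3 dst[0x10+3] := {0xc2,0x84,0x84}
query mem[0x12]=0x84, mem[0x21]=0x4d, mem[0x07]=0xbd, mem[0x06]=0x84, mem[0x0a]=0x90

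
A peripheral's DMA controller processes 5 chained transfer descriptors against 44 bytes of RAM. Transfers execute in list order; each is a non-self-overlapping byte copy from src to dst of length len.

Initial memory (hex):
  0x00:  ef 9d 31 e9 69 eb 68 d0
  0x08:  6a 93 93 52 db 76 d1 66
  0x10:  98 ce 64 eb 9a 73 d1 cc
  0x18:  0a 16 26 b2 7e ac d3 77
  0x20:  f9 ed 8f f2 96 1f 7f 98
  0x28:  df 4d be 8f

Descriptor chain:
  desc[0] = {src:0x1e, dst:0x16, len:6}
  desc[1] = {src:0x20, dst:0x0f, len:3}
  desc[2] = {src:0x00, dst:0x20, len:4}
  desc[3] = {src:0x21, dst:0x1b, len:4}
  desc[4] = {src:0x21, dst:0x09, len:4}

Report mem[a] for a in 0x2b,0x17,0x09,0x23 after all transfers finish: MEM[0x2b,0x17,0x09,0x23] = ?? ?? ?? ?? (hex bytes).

MEM[0x2b,0x17,0x09,0x23] = 8f 77 9d e9

#0 dst[0x16+6] := {0xd3,0x77,0xf9,0xed,0x8f,0xf2}
#1 dst[0x0f+3] := {0xf9,0xed,0x8f}
#2 dst[0x20+4] := {0xef,0x9d,0x31,0xe9}
#3 dst[0x1b+4] := {0x9d,0x31,0xe9,0x96}
#4 dst[0x09+4] := {0x9d,0x31,0xe9,0x96}
query mem[0x2b]=0x8f, mem[0x17]=0x77, mem[0x09]=0x9d, mem[0x23]=0xe9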